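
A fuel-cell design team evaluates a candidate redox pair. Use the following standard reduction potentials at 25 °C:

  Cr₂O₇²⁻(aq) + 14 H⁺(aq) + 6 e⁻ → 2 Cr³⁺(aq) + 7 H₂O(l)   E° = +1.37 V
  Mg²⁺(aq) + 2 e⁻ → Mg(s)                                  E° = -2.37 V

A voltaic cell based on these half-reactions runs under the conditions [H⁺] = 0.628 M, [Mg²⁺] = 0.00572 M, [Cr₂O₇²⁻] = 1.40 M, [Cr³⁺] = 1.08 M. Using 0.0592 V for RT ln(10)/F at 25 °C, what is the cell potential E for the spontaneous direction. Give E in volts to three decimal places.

+3.779 V

Cr₂O₇²⁻/Cr³⁺ is the cathode (higher E°), Mg²⁺/Mg the anode: E°cell = +1.37 − (-2.37) = +3.74 V, n = 6.
Overall: Cr₂O₇²⁻(aq) + 14 H⁺(aq) + 3 Mg(s) → 2 Cr³⁺(aq) + 7 H₂O(l) + 3 Mg²⁺(aq)
Q = [Cr³⁺]^2·[Mg²⁺]^3 / ([Cr₂O₇²⁻]·[H⁺]^14); log Q = -3.979.
E = E° − (0.0592/n) log Q = +3.74 − (0.0592/6)(-3.979) = +3.779 V.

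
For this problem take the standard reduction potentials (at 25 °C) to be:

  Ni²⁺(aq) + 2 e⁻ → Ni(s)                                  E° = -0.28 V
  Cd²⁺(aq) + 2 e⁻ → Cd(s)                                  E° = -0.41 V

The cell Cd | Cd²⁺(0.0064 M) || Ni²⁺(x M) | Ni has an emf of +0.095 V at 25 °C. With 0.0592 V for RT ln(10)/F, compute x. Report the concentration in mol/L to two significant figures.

0.00042 M

Ni²⁺/Ni is the cathode, Cd²⁺/Cd the anode: E°cell = +0.13 V, n = 2.
Overall reaction: Ni²⁺(aq) + Cd(s) → Ni(s) + Cd²⁺(aq); Q = [Cd²⁺]^1/[Ni²⁺]^1.
From E = E° − (0.0592/n) log Q: log Q = (E° − E)·n/0.0592 = (+0.13 − (+0.095))·2/0.0592 = 1.1824.
So 1·log[Ni²⁺] = 1·log(0.0064) − log Q = -2.1938 − (1.1824) = -3.3762; [Ni²⁺] = 10^(-3.3762) ≈ 0.00042 M.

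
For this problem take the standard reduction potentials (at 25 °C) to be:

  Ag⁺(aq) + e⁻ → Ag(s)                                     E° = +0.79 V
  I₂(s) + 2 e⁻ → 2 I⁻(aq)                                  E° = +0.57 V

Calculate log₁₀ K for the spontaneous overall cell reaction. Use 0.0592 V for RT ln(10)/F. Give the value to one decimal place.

Cathode: Ag⁺/Ag; anode: I₂/I⁻. E°cell = +0.22 V, n = 2.
log K = nE°cell / 0.0592 = (2)(+0.22) / 0.0592 = 7.4.

7.4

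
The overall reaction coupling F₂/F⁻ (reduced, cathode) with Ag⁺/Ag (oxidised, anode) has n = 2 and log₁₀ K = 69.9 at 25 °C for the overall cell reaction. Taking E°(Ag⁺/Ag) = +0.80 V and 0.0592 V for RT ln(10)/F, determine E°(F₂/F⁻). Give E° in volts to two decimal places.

+2.87 V

E°cell = (0.0592/n)·log K = (0.0592/2)(69.9) = +2.069 V.
Since F₂/F⁻ is the cathode and Ag⁺/Ag the anode, E°cell = E°(F₂/F⁻) − E°(Ag⁺/Ag).
So E°(F₂/F⁻) = E°cell + E°(Ag⁺/Ag) = +2.069 + (+0.80) = +2.87 V.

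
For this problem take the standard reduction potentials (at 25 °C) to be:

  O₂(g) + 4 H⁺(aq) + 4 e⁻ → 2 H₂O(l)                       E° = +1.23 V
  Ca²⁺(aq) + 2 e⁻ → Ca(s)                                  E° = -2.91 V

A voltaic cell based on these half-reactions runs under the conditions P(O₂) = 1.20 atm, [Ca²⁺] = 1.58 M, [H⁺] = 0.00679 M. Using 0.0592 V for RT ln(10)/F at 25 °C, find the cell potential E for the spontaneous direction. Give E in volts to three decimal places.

O₂/H₂O is the cathode (higher E°), Ca²⁺/Ca the anode: E°cell = +1.23 − (-2.91) = +4.14 V, n = 4.
Overall: O₂(g) + 4 H⁺(aq) + 2 Ca(s) → 2 H₂O(l) + 2 Ca²⁺(aq)
Q = [Ca²⁺]^2 / (P(O₂)·[H⁺]^4); log Q = 8.991.
E = E° − (0.0592/n) log Q = +4.14 − (0.0592/4)(8.991) = +4.007 V.

+4.007 V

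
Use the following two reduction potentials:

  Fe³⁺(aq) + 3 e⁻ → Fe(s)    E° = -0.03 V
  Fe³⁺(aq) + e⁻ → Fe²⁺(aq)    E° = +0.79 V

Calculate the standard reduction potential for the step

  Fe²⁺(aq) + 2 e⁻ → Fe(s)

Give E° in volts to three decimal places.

Sequential free energies add, so n₃E°₃ = n₁E°₁ + n₂E°₂.
With n₃ = 3, and the known step contributing 1×(+0.79) V, the unknown satisfies 2·E° = 3×(-0.03) − 1×(+0.79) = -0.880.
E° = -0.880 / 2 = -0.440 V.

-0.440 V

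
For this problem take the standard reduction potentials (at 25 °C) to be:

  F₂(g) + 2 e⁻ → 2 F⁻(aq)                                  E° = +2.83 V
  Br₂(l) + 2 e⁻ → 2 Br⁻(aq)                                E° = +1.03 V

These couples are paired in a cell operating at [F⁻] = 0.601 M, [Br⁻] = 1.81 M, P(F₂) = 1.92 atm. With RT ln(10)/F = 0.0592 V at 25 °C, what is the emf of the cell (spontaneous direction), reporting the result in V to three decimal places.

+1.837 V

F₂/F⁻ is the cathode (higher E°), Br₂/Br⁻ the anode: E°cell = +2.83 − (+1.03) = +1.80 V, n = 2.
Overall: F₂(g) + 2 Br⁻(aq) → 2 F⁻(aq) + Br₂(l)
Q = [F⁻]^2 / (P(F₂)·[Br⁻]^2); log Q = -1.241.
E = E° − (0.0592/n) log Q = +1.80 − (0.0592/2)(-1.241) = +1.837 V.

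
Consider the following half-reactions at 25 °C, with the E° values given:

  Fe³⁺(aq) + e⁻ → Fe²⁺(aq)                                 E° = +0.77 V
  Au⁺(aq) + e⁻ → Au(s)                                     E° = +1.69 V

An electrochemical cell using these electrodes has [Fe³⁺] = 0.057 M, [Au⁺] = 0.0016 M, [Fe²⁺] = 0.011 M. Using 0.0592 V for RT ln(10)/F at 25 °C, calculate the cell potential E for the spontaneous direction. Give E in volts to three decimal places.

Au⁺/Au is the cathode (higher E°), Fe³⁺/Fe²⁺ the anode: E°cell = +1.69 − (+0.77) = +0.92 V, n = 1.
Overall: Au⁺(aq) + Fe²⁺(aq) → Au(s) + Fe³⁺(aq)
Q = [Fe³⁺] / ([Au⁺]·[Fe²⁺]); log Q = 3.510.
E = E° − (0.0592/n) log Q = +0.92 − (0.0592/1)(3.510) = +0.712 V.

+0.712 V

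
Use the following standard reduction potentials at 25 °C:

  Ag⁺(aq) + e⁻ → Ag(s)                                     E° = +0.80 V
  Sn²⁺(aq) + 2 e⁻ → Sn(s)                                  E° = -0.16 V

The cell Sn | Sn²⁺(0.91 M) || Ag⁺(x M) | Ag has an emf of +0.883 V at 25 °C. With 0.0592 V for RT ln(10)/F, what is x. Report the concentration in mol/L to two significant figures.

Ag⁺/Ag is the cathode, Sn²⁺/Sn the anode: E°cell = +0.96 V, n = 2.
Overall reaction: 2 Ag⁺(aq) + Sn(s) → 2 Ag(s) + Sn²⁺(aq); Q = [Sn²⁺]^1/[Ag⁺]^2.
From E = E° − (0.0592/n) log Q: log Q = (E° − E)·n/0.0592 = (+0.96 − (+0.883))·2/0.0592 = 2.6014.
So 2·log[Ag⁺] = 1·log(0.91) − log Q = -0.0410 − (2.6014) = -2.6424; log[Ag⁺] = -2.6424 / 2 = -1.3212; [Ag⁺] = 10^(-1.3212) ≈ 0.048 M.

0.048 M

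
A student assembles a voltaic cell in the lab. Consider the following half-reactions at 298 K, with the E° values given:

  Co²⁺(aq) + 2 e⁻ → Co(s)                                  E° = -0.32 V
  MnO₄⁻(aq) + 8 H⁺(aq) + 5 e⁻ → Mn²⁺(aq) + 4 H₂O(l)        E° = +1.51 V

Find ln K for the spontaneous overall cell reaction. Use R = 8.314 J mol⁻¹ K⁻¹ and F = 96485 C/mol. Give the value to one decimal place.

712.7

Cathode: MnO₄⁻/Mn²⁺; anode: Co²⁺/Co. E°cell = (+1.51) − (-0.32) = +1.83 V, with n = 10.
ΔG° = −nFE° = −RT ln K, so ln K = nFE°/(RT) = (10)(96485)(+1.83) / ((8.314)(298)) = 712.664.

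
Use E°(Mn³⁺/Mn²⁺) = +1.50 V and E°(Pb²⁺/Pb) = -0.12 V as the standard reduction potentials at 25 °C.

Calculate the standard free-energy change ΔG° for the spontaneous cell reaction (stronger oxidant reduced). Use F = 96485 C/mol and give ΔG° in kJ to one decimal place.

Mn³⁺/Mn²⁺ (E° = +1.50 V) is the cathode; Pb²⁺/Pb (E° = -0.12 V) is the anode, so E°cell = +1.62 V.
Balancing electrons gives n = 2 (lcm of 1 and 2).
ΔG° = −nFE° = −(2)(96485)(+1.62) = -312,611 J = -312.6 kJ.

-312.6 kJ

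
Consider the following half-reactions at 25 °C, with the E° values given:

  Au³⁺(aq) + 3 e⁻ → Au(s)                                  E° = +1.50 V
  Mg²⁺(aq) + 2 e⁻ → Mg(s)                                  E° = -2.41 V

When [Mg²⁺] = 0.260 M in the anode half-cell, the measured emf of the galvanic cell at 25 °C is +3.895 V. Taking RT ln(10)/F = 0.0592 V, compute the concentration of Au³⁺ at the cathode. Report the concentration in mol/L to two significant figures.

0.023 M

Au³⁺/Au is the cathode, Mg²⁺/Mg the anode: E°cell = +3.91 V, n = 6.
Overall reaction: 2 Au³⁺(aq) + 3 Mg(s) → 2 Au(s) + 3 Mg²⁺(aq); Q = [Mg²⁺]^3/[Au³⁺]^2.
From E = E° − (0.0592/n) log Q: log Q = (E° − E)·n/0.0592 = (+3.91 − (+3.895))·6/0.0592 = 1.5203.
So 2·log[Au³⁺] = 3·log(0.26) − log Q = -1.7551 − (1.5203) = -3.2754; log[Au³⁺] = -3.2754 / 2 = -1.6377; [Au³⁺] = 10^(-1.6377) ≈ 0.023 M.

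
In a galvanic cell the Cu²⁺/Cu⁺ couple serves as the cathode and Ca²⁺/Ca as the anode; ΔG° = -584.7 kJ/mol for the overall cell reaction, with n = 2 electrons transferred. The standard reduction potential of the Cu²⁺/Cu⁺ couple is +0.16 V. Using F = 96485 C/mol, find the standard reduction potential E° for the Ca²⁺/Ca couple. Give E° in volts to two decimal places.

-2.87 V

E°cell = −ΔG°/(nF) = −(-584.7×10³)/((2)(96485)) = +3.030 V.
Since Cu²⁺/Cu⁺ is the cathode and Ca²⁺/Ca the anode, E°cell = E°(Cu²⁺/Cu⁺) − E°(Ca²⁺/Ca).
So E°(Ca²⁺/Ca) = E°(Cu²⁺/Cu⁺) − E°cell = (+0.16) − (+3.030) = -2.87 V.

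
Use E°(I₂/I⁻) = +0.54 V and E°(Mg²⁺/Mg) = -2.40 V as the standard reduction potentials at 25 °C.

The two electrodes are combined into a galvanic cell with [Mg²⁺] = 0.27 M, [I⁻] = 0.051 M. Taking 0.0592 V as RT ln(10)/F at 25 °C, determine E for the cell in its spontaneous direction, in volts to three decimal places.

+3.033 V

I₂/I⁻ is the cathode (higher E°), Mg²⁺/Mg the anode: E°cell = +0.54 − (-2.40) = +2.94 V, n = 2.
Overall: I₂(s) + Mg(s) → 2 I⁻(aq) + Mg²⁺(aq)
Q = [I⁻]^2·[Mg²⁺]; log Q = -3.153.
E = E° − (0.0592/n) log Q = +2.94 − (0.0592/2)(-3.153) = +3.033 V.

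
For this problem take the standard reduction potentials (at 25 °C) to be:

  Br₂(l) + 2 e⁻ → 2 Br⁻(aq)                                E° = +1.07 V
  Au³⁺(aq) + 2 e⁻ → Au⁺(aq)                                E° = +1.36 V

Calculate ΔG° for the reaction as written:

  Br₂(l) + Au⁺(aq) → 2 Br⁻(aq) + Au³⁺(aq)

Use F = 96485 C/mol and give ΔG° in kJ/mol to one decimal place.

As written, Br₂/Br⁻ is reduced (cathode) and Au³⁺/Au⁺ is oxidised (anode), so E°cell = (+1.07) − (+1.36) = -0.29 V.
Balancing electrons gives n = 2.
ΔG° = −nFE° = −(2)(96485)(-0.29) = 55,961 J = +56.0 kJ/mol.

+56.0 kJ/mol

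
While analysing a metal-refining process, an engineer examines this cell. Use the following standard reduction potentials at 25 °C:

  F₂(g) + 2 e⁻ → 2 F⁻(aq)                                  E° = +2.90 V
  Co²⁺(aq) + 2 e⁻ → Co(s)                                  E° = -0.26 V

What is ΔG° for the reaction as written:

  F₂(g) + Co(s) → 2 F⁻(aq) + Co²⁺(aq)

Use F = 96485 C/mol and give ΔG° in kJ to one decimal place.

As written, F₂/F⁻ is reduced (cathode) and Co²⁺/Co is oxidised (anode), so E°cell = (+2.90) − (-0.26) = +3.16 V.
Balancing electrons gives n = 2.
ΔG° = −nFE° = −(2)(96485)(+3.16) = -609,785 J = -609.8 kJ.

-609.8 kJ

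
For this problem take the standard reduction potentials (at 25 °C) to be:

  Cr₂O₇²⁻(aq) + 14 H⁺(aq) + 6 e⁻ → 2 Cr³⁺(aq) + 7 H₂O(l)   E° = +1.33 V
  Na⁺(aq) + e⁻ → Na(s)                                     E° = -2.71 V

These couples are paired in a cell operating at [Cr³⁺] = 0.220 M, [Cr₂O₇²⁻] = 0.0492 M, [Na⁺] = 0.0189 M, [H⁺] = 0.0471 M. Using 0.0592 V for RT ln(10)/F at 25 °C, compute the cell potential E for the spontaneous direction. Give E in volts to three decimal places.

+3.959 V

Cr₂O₇²⁻/Cr³⁺ is the cathode (higher E°), Na⁺/Na the anode: E°cell = +1.33 − (-2.71) = +4.04 V, n = 6.
Overall: Cr₂O₇²⁻(aq) + 14 H⁺(aq) + 6 Na(s) → 2 Cr³⁺(aq) + 7 H₂O(l) + 6 Na⁺(aq)
Q = [Cr³⁺]^2·[Na⁺]^6 / ([Cr₂O₇²⁻]·[H⁺]^14); log Q = 8.229.
E = E° − (0.0592/n) log Q = +4.04 − (0.0592/6)(8.229) = +3.959 V.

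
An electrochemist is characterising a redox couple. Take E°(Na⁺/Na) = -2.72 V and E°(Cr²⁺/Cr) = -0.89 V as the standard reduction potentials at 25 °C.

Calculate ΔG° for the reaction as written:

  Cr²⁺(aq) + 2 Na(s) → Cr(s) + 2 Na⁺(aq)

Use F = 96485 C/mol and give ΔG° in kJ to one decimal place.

As written, Cr²⁺/Cr is reduced (cathode) and Na⁺/Na is oxidised (anode), so E°cell = (-0.89) − (-2.72) = +1.83 V.
Balancing electrons gives n = 2.
ΔG° = −nFE° = −(2)(96485)(+1.83) = -353,135 J = -353.1 kJ.

-353.1 kJ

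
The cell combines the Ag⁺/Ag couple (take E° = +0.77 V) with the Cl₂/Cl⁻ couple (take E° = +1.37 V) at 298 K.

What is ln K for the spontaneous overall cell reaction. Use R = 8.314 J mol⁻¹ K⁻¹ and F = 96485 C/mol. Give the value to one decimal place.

46.7

Cathode: Cl₂/Cl⁻; anode: Ag⁺/Ag. E°cell = (+1.37) − (+0.77) = +0.60 V, with n = 2.
ΔG° = −nFE° = −RT ln K, so ln K = nFE°/(RT) = (2)(96485)(+0.60) / ((8.314)(298)) = 46.732.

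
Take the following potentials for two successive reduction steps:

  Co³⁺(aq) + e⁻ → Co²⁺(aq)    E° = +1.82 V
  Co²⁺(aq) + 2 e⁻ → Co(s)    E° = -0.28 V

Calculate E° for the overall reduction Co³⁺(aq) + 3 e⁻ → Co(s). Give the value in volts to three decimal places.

Since ΔG° = −nFE° is additive over sequential reductions, n₃E°₃ = n₁E°₁ + n₂E°₂.
E°₃ = (1×+1.82 + 2×-0.28) / 3 = (+1.260) / 3 = +0.420 V.
E° values themselves are not directly additive — weighting by electron count is essential.

+0.420 V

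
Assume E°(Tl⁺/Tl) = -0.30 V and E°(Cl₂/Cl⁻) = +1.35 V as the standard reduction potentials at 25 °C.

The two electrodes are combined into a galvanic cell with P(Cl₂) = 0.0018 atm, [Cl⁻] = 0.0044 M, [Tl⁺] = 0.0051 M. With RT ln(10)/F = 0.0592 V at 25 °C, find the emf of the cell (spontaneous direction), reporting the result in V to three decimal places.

+1.844 V

Cl₂/Cl⁻ is the cathode (higher E°), Tl⁺/Tl the anode: E°cell = +1.35 − (-0.30) = +1.65 V, n = 2.
Overall: Cl₂(g) + 2 Tl(s) → 2 Cl⁻(aq) + 2 Tl⁺(aq)
Q = [Cl⁻]^2·[Tl⁺]^2 / (P(Cl₂)); log Q = -6.553.
E = E° − (0.0592/n) log Q = +1.65 − (0.0592/2)(-6.553) = +1.844 V.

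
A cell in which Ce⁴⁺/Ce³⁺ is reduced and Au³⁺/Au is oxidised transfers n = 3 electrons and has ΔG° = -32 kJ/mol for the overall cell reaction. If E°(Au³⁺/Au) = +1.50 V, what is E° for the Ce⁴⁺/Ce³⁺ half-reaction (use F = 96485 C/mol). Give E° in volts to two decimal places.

E°cell = −ΔG°/(nF) = −(-32×10³)/((3)(96485)) = +0.111 V.
Since Ce⁴⁺/Ce³⁺ is the cathode and Au³⁺/Au the anode, E°cell = E°(Ce⁴⁺/Ce³⁺) − E°(Au³⁺/Au).
So E°(Ce⁴⁺/Ce³⁺) = E°cell + E°(Au³⁺/Au) = +0.111 + (+1.50) = +1.61 V.

+1.61 V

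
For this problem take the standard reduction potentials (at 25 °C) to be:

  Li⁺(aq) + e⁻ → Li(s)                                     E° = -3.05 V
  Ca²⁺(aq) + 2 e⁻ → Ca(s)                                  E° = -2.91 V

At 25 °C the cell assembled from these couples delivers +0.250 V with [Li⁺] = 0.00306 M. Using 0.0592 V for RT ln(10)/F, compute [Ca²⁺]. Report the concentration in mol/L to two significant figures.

0.049 M

Ca²⁺/Ca is the cathode, Li⁺/Li the anode: E°cell = +0.14 V, n = 2.
Overall reaction: Ca²⁺(aq) + 2 Li(s) → Ca(s) + 2 Li⁺(aq); Q = [Li⁺]^2/[Ca²⁺]^1.
From E = E° − (0.0592/n) log Q: log Q = (E° − E)·n/0.0592 = (+0.14 − (+0.250))·2/0.0592 = -3.7162.
So 1·log[Ca²⁺] = 2·log(0.00306) − log Q = -5.0286 − (-3.7162) = -1.3124; [Ca²⁺] = 10^(-1.3124) ≈ 0.049 M.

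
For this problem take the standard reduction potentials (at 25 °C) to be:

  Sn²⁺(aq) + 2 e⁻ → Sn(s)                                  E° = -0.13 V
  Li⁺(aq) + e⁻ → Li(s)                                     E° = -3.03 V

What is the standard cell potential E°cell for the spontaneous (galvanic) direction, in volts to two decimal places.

+2.90 V

The Sn²⁺/Sn couple has the higher reduction potential, so it is the cathode; Li⁺/Li is oxidised at the anode.
E°cell = E°(cathode) − E°(anode) = (-0.13) − (-3.03) = +2.90 V.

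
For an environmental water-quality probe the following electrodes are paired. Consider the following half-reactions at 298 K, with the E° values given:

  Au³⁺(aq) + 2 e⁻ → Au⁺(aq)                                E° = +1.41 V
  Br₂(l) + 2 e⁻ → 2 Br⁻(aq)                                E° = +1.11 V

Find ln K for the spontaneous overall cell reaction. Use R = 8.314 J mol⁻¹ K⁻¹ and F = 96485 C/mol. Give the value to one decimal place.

23.4

Cathode: Au³⁺/Au⁺; anode: Br₂/Br⁻. E°cell = (+1.41) − (+1.11) = +0.30 V, with n = 2.
ΔG° = −nFE° = −RT ln K, so ln K = nFE°/(RT) = (2)(96485)(+0.30) / ((8.314)(298)) = 23.366.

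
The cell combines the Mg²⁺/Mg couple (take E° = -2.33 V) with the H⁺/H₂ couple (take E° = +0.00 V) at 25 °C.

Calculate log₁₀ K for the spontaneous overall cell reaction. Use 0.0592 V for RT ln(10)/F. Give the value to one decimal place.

Cathode: H⁺/H₂; anode: Mg²⁺/Mg. E°cell = +2.33 V, n = 2.
log K = nE°cell / 0.0592 = (2)(+2.33) / 0.0592 = 78.7.

78.7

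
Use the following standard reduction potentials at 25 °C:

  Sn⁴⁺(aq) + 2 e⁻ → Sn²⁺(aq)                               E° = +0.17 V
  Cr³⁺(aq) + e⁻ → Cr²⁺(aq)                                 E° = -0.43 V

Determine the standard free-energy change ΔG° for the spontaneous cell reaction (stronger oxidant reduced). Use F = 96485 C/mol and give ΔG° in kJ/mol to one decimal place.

-115.8 kJ/mol

Sn⁴⁺/Sn²⁺ (E° = +0.17 V) is the cathode; Cr³⁺/Cr²⁺ (E° = -0.43 V) is the anode, so E°cell = +0.60 V.
Balancing electrons gives n = 2 (lcm of 2 and 1).
ΔG° = −nFE° = −(2)(96485)(+0.60) = -115,782 J = -115.8 kJ/mol.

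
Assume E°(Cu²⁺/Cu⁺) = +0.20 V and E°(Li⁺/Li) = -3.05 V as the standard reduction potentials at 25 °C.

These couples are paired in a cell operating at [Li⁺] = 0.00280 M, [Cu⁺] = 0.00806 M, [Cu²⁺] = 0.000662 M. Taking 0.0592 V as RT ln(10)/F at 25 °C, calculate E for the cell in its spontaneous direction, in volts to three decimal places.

+3.337 V

Cu²⁺/Cu⁺ is the cathode (higher E°), Li⁺/Li the anode: E°cell = +0.20 − (-3.05) = +3.25 V, n = 1.
Overall: Cu²⁺(aq) + Li(s) → Cu⁺(aq) + Li⁺(aq)
Q = [Cu⁺]·[Li⁺] / ([Cu²⁺]); log Q = -1.467.
E = E° − (0.0592/n) log Q = +3.25 − (0.0592/1)(-1.467) = +3.337 V.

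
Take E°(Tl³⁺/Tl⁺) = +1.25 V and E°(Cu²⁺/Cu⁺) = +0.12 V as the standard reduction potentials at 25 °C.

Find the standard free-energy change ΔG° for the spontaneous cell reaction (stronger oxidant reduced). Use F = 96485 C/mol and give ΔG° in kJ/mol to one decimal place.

-218.1 kJ/mol

Tl³⁺/Tl⁺ (E° = +1.25 V) is the cathode; Cu²⁺/Cu⁺ (E° = +0.12 V) is the anode, so E°cell = +1.13 V.
Balancing electrons gives n = 2 (lcm of 2 and 1).
ΔG° = −nFE° = −(2)(96485)(+1.13) = -218,056 J = -218.1 kJ/mol.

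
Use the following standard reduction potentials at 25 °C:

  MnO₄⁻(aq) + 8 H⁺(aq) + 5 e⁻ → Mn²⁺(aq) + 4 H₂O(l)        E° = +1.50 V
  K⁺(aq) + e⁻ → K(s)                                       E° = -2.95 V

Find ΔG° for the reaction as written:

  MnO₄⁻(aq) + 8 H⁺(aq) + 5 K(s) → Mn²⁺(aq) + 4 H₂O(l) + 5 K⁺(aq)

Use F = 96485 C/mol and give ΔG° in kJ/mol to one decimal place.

-2146.8 kJ/mol

As written, MnO₄⁻/Mn²⁺ is reduced (cathode) and K⁺/K is oxidised (anode), so E°cell = (+1.50) − (-2.95) = +4.45 V.
Balancing electrons gives n = 5.
ΔG° = −nFE° = −(5)(96485)(+4.45) = -2,146,791 J = -2146.8 kJ/mol.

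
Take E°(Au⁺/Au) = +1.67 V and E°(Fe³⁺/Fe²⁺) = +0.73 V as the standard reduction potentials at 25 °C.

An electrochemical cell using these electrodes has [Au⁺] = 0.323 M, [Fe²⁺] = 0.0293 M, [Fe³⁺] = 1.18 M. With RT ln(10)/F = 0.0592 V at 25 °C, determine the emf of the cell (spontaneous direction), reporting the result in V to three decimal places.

Au⁺/Au is the cathode (higher E°), Fe³⁺/Fe²⁺ the anode: E°cell = +1.67 − (+0.73) = +0.94 V, n = 1.
Overall: Au⁺(aq) + Fe²⁺(aq) → Au(s) + Fe³⁺(aq)
Q = [Fe³⁺] / ([Au⁺]·[Fe²⁺]); log Q = 2.096.
E = E° − (0.0592/n) log Q = +0.94 − (0.0592/1)(2.096) = +0.816 V.

+0.816 V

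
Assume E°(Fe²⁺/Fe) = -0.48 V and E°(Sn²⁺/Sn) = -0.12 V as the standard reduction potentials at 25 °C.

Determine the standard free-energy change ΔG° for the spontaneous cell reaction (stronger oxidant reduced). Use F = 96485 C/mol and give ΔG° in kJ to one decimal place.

-69.5 kJ

Sn²⁺/Sn (E° = -0.12 V) is the cathode; Fe²⁺/Fe (E° = -0.48 V) is the anode, so E°cell = +0.36 V.
Balancing electrons gives n = 2 (lcm of 2 and 2).
ΔG° = −nFE° = −(2)(96485)(+0.36) = -69,469 J = -69.5 kJ.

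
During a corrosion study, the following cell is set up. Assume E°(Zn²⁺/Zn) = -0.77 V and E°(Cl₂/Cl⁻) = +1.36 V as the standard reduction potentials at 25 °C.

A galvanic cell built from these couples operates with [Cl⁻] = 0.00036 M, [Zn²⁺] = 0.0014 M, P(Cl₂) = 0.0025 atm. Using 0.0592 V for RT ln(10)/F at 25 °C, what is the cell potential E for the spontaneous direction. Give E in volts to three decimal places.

Cl₂/Cl⁻ is the cathode (higher E°), Zn²⁺/Zn the anode: E°cell = +1.36 − (-0.77) = +2.13 V, n = 2.
Overall: Cl₂(g) + Zn(s) → 2 Cl⁻(aq) + Zn²⁺(aq)
Q = [Cl⁻]^2·[Zn²⁺] / (P(Cl₂)); log Q = -7.139.
E = E° − (0.0592/n) log Q = +2.13 − (0.0592/2)(-7.139) = +2.341 V.

+2.341 V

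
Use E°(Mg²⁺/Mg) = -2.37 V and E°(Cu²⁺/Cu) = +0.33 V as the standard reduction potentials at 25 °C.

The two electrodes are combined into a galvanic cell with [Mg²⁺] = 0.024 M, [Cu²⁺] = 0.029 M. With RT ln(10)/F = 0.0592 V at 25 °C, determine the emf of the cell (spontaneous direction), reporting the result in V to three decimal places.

+2.702 V

Cu²⁺/Cu is the cathode (higher E°), Mg²⁺/Mg the anode: E°cell = +0.33 − (-2.37) = +2.70 V, n = 2.
Overall: Cu²⁺(aq) + Mg(s) → Cu(s) + Mg²⁺(aq)
Q = [Mg²⁺] / ([Cu²⁺]); log Q = -0.082.
E = E° − (0.0592/n) log Q = +2.70 − (0.0592/2)(-0.082) = +2.702 V.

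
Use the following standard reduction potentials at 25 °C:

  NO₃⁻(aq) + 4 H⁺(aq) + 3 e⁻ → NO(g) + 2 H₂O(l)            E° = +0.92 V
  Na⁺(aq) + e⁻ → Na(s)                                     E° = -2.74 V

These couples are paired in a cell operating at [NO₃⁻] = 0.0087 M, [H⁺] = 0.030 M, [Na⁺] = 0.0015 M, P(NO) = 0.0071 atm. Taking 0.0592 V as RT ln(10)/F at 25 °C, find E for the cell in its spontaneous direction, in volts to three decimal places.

+3.709 V

NO₃⁻/NO is the cathode (higher E°), Na⁺/Na the anode: E°cell = +0.92 − (-2.74) = +3.66 V, n = 3.
Overall: NO₃⁻(aq) + 4 H⁺(aq) + 3 Na(s) → NO(g) + 2 H₂O(l) + 3 Na⁺(aq)
Q = P(NO)·[Na⁺]^3 / ([NO₃⁻]·[H⁺]^4); log Q = -2.468.
E = E° − (0.0592/n) log Q = +3.66 − (0.0592/3)(-2.468) = +3.709 V.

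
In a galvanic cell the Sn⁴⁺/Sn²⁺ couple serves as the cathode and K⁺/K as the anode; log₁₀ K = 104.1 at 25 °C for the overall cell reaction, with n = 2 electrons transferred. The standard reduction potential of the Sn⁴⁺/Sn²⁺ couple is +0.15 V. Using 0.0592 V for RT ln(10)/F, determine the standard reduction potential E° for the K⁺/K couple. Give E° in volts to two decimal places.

-2.93 V

E°cell = (0.0592/n)·log K = (0.0592/2)(104.1) = +3.081 V.
Since Sn⁴⁺/Sn²⁺ is the cathode and K⁺/K the anode, E°cell = E°(Sn⁴⁺/Sn²⁺) − E°(K⁺/K).
So E°(K⁺/K) = E°(Sn⁴⁺/Sn²⁺) − E°cell = (+0.15) − (+3.081) = -2.93 V.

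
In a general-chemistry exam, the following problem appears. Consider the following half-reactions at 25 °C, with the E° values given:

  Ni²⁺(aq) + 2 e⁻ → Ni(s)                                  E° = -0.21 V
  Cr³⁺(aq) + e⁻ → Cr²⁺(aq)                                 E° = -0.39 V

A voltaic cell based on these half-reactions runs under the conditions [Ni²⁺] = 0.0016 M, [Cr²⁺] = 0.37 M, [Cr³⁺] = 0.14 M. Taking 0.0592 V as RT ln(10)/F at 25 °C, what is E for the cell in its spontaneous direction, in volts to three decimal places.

Ni²⁺/Ni is the cathode (higher E°), Cr³⁺/Cr²⁺ the anode: E°cell = -0.21 − (-0.39) = +0.18 V, n = 2.
Overall: Ni²⁺(aq) + 2 Cr²⁺(aq) → Ni(s) + 2 Cr³⁺(aq)
Q = [Cr³⁺]^2 / ([Ni²⁺]·[Cr²⁺]^2); log Q = 1.952.
E = E° − (0.0592/n) log Q = +0.18 − (0.0592/2)(1.952) = +0.122 V.

+0.122 V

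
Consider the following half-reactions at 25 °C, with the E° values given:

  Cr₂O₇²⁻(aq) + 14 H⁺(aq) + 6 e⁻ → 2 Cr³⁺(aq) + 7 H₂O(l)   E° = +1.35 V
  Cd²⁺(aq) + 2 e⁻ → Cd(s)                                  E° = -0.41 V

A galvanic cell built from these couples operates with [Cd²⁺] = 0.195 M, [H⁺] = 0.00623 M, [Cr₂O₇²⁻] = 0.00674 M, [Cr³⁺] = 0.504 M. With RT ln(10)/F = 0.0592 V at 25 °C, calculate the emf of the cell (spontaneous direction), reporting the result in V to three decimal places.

Cr₂O₇²⁻/Cr³⁺ is the cathode (higher E°), Cd²⁺/Cd the anode: E°cell = +1.35 − (-0.41) = +1.76 V, n = 6.
Overall: Cr₂O₇²⁻(aq) + 14 H⁺(aq) + 3 Cd(s) → 2 Cr³⁺(aq) + 7 H₂O(l) + 3 Cd²⁺(aq)
Q = [Cr³⁺]^2·[Cd²⁺]^3 / ([Cr₂O₇²⁻]·[H⁺]^14); log Q = 30.323.
E = E° − (0.0592/n) log Q = +1.76 − (0.0592/6)(30.323) = +1.461 V.

+1.461 V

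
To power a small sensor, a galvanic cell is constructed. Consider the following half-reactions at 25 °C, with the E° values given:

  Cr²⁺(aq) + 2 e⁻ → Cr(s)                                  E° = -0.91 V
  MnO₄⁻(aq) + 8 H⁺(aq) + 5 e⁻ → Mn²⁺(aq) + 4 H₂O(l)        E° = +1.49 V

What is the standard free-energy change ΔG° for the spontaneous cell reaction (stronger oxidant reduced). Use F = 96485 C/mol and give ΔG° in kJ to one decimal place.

MnO₄⁻/Mn²⁺ (E° = +1.49 V) is the cathode; Cr²⁺/Cr (E° = -0.91 V) is the anode, so E°cell = +2.40 V.
Balancing electrons gives n = 10 (lcm of 5 and 2).
ΔG° = −nFE° = −(10)(96485)(+2.40) = -2,315,640 J = -2315.6 kJ.

-2315.6 kJ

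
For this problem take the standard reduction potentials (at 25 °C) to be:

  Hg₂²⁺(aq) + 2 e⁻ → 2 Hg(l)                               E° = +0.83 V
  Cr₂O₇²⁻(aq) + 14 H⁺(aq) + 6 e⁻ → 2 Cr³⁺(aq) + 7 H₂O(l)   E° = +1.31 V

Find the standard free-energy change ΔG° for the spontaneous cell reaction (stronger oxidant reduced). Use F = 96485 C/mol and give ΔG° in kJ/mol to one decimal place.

-277.9 kJ/mol

Cr₂O₇²⁻/Cr³⁺ (E° = +1.31 V) is the cathode; Hg₂²⁺/Hg (E° = +0.83 V) is the anode, so E°cell = +0.48 V.
Balancing electrons gives n = 6 (lcm of 6 and 2).
ΔG° = −nFE° = −(6)(96485)(+0.48) = -277,877 J = -277.9 kJ/mol.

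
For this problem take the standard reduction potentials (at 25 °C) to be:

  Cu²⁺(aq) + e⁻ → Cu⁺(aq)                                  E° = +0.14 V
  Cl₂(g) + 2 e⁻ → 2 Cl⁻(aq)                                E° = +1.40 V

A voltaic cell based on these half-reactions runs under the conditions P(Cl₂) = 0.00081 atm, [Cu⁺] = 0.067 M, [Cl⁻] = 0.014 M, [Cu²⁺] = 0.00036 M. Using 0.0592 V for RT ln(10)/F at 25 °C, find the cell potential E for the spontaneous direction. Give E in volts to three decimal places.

+1.413 V

Cl₂/Cl⁻ is the cathode (higher E°), Cu²⁺/Cu⁺ the anode: E°cell = +1.40 − (+0.14) = +1.26 V, n = 2.
Overall: Cl₂(g) + 2 Cu⁺(aq) → 2 Cl⁻(aq) + 2 Cu²⁺(aq)
Q = [Cl⁻]^2·[Cu²⁺]^2 / (P(Cl₂)·[Cu⁺]^2); log Q = -5.156.
E = E° − (0.0592/n) log Q = +1.26 − (0.0592/2)(-5.156) = +1.413 V.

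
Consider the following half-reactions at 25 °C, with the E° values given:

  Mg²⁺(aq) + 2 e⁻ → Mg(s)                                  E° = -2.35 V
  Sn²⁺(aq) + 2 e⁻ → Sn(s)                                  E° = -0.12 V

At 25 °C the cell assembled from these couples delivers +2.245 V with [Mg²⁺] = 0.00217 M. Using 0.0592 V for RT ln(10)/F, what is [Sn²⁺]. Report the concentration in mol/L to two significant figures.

Sn²⁺/Sn is the cathode, Mg²⁺/Mg the anode: E°cell = +2.23 V, n = 2.
Overall reaction: Sn²⁺(aq) + Mg(s) → Sn(s) + Mg²⁺(aq); Q = [Mg²⁺]^1/[Sn²⁺]^1.
From E = E° − (0.0592/n) log Q: log Q = (E° − E)·n/0.0592 = (+2.23 − (+2.245))·2/0.0592 = -0.5068.
So 1·log[Sn²⁺] = 1·log(0.00217) − log Q = -2.6635 − (-0.5068) = -2.1567; [Sn²⁺] = 10^(-2.1567) ≈ 0.0070 M.

0.0070 M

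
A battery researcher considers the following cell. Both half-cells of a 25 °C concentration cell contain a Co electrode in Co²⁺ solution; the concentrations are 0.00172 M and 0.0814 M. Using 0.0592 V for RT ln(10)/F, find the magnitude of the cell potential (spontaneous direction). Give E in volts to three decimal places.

+0.050 V

For a concentration cell E°cell = 0. The 0.0814 M side is the cathode (reduction is favoured where [Co²⁺] is higher).
With n = 2, E = −(0.0592/2) log([Co²⁺]ₐₙ/[Co²⁺]꜀ₐₜ) = −(0.0592/2) log(0.00172/0.0814) = −(0.0592/2)(-1.675) = +0.050 V.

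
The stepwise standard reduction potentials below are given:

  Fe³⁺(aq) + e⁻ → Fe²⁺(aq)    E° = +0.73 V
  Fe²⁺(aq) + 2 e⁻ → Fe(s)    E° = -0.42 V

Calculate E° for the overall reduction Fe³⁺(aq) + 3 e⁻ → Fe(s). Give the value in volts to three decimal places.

-0.037 V

Since ΔG° = −nFE° is additive over sequential reductions, n₃E°₃ = n₁E°₁ + n₂E°₂.
E°₃ = (1×+0.73 + 2×-0.42) / 3 = (-0.110) / 3 = -0.037 V.
Simply averaging or adding the two E° values would be wrong; the electron-weighted sum is required.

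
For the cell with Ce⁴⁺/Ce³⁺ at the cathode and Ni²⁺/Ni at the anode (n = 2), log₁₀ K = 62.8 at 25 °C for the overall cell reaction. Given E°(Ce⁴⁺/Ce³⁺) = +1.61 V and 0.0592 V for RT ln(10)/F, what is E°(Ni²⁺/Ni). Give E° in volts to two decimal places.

E°cell = (0.0592/n)·log K = (0.0592/2)(62.8) = +1.859 V.
Since Ce⁴⁺/Ce³⁺ is the cathode and Ni²⁺/Ni the anode, E°cell = E°(Ce⁴⁺/Ce³⁺) − E°(Ni²⁺/Ni).
So E°(Ni²⁺/Ni) = E°(Ce⁴⁺/Ce³⁺) − E°cell = (+1.61) − (+1.859) = -0.25 V.

-0.25 V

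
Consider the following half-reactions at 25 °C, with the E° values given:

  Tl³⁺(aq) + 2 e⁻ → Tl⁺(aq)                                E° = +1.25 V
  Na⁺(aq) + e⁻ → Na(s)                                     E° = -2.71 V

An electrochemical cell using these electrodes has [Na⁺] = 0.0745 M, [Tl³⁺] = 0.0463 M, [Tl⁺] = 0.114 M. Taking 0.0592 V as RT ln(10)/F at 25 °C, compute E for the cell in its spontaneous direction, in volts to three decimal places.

Tl³⁺/Tl⁺ is the cathode (higher E°), Na⁺/Na the anode: E°cell = +1.25 − (-2.71) = +3.96 V, n = 2.
Overall: Tl³⁺(aq) + 2 Na(s) → Tl⁺(aq) + 2 Na⁺(aq)
Q = [Tl⁺]·[Na⁺]^2 / ([Tl³⁺]); log Q = -1.864.
E = E° − (0.0592/n) log Q = +3.96 − (0.0592/2)(-1.864) = +4.015 V.

+4.015 V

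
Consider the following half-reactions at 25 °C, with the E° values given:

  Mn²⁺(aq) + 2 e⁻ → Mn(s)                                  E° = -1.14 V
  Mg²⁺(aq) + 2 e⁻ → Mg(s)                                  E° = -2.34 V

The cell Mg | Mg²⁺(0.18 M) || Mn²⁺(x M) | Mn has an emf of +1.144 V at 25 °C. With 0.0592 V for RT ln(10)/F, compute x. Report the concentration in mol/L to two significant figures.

0.0023 M

Mn²⁺/Mn is the cathode, Mg²⁺/Mg the anode: E°cell = +1.20 V, n = 2.
Overall reaction: Mn²⁺(aq) + Mg(s) → Mn(s) + Mg²⁺(aq); Q = [Mg²⁺]^1/[Mn²⁺]^1.
From E = E° − (0.0592/n) log Q: log Q = (E° − E)·n/0.0592 = (+1.20 − (+1.144))·2/0.0592 = 1.8919.
So 1·log[Mn²⁺] = 1·log(0.18) − log Q = -0.7447 − (1.8919) = -2.6366; [Mn²⁺] = 10^(-2.6366) ≈ 0.0023 M.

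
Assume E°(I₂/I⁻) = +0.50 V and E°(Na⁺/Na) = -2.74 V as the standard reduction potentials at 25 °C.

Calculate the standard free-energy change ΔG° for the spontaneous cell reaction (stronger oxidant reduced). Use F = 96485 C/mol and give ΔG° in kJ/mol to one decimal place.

-625.2 kJ/mol

I₂/I⁻ (E° = +0.50 V) is the cathode; Na⁺/Na (E° = -2.74 V) is the anode, so E°cell = +3.24 V.
Balancing electrons gives n = 2 (lcm of 2 and 1).
ΔG° = −nFE° = −(2)(96485)(+3.24) = -625,223 J = -625.2 kJ/mol.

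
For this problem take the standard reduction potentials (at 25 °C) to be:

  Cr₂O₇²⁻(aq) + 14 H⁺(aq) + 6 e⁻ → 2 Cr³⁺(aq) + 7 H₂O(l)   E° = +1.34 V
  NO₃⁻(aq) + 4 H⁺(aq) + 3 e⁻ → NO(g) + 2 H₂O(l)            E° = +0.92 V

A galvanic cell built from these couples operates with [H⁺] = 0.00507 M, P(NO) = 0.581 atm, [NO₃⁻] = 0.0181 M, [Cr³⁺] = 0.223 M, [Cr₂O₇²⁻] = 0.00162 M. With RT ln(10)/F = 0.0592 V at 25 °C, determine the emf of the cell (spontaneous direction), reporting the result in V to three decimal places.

+0.299 V

Cr₂O₇²⁻/Cr³⁺ is the cathode (higher E°), NO₃⁻/NO the anode: E°cell = +1.34 − (+0.92) = +0.42 V, n = 6.
Overall: Cr₂O₇²⁻(aq) + 6 H⁺(aq) + 2 NO(g) → 2 Cr³⁺(aq) + 3 H₂O(l) + 2 NO₃⁻(aq)
Q = [Cr³⁺]^2·[NO₃⁻]^2 / ([Cr₂O₇²⁻]·[H⁺]^6·P(NO)^2); log Q = 12.244.
E = E° − (0.0592/n) log Q = +0.42 − (0.0592/6)(12.244) = +0.299 V.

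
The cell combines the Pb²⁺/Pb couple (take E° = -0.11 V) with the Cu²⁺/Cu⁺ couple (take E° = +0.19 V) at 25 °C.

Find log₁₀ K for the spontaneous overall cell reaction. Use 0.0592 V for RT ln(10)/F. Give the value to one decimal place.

Cathode: Cu²⁺/Cu⁺; anode: Pb²⁺/Pb. E°cell = +0.30 V, n = 2.
log K = nE°cell / 0.0592 = (2)(+0.30) / 0.0592 = 10.1.

10.1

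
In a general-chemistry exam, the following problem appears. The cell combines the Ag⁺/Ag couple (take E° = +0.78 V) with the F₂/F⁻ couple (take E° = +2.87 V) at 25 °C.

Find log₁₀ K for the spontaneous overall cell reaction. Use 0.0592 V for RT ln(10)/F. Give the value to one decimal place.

70.6

Cathode: F₂/F⁻; anode: Ag⁺/Ag. E°cell = +2.09 V, n = 2.
log K = nE°cell / 0.0592 = (2)(+2.09) / 0.0592 = 70.6.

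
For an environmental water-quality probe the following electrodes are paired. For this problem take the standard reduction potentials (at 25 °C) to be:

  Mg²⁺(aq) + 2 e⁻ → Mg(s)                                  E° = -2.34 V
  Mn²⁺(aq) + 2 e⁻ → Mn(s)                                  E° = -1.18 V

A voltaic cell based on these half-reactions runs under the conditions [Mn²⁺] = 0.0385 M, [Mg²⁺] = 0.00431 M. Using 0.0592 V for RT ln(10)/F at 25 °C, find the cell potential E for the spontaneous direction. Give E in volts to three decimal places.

+1.188 V

Mn²⁺/Mn is the cathode (higher E°), Mg²⁺/Mg the anode: E°cell = -1.18 − (-2.34) = +1.16 V, n = 2.
Overall: Mn²⁺(aq) + Mg(s) → Mn(s) + Mg²⁺(aq)
Q = [Mg²⁺] / ([Mn²⁺]); log Q = -0.951.
E = E° − (0.0592/n) log Q = +1.16 − (0.0592/2)(-0.951) = +1.188 V.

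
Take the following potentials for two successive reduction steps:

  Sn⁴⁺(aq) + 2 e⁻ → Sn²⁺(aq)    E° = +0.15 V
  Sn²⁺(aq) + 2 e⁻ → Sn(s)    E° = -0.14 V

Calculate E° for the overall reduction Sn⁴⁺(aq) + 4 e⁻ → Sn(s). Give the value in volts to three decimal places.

+0.005 V

Since ΔG° = −nFE° is additive over sequential reductions, n₃E°₃ = n₁E°₁ + n₂E°₂.
E°₃ = (2×+0.15 + 2×-0.14) / 4 = (+0.020) / 4 = +0.005 V.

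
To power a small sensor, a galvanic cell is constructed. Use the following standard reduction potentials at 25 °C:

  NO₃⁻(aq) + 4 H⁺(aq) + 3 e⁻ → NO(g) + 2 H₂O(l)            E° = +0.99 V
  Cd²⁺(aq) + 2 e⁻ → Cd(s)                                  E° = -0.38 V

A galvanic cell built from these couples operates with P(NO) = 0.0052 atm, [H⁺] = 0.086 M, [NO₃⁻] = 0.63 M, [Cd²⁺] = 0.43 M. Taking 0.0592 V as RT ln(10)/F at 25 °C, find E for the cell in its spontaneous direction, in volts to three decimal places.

+1.338 V

NO₃⁻/NO is the cathode (higher E°), Cd²⁺/Cd the anode: E°cell = +0.99 − (-0.38) = +1.37 V, n = 6.
Overall: 2 NO₃⁻(aq) + 8 H⁺(aq) + 3 Cd(s) → 2 NO(g) + 4 H₂O(l) + 3 Cd²⁺(aq)
Q = P(NO)^2·[Cd²⁺]^3 / ([NO₃⁻]^2·[H⁺]^8); log Q = 3.258.
E = E° − (0.0592/n) log Q = +1.37 − (0.0592/6)(3.258) = +1.338 V.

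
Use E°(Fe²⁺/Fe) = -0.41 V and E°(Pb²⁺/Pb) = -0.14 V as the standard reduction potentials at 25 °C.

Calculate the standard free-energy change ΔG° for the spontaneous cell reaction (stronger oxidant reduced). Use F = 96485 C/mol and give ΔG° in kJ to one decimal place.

Pb²⁺/Pb (E° = -0.14 V) is the cathode; Fe²⁺/Fe (E° = -0.41 V) is the anode, so E°cell = +0.27 V.
Balancing electrons gives n = 2 (lcm of 2 and 2).
ΔG° = −nFE° = −(2)(96485)(+0.27) = -52,102 J = -52.1 kJ.

-52.1 kJ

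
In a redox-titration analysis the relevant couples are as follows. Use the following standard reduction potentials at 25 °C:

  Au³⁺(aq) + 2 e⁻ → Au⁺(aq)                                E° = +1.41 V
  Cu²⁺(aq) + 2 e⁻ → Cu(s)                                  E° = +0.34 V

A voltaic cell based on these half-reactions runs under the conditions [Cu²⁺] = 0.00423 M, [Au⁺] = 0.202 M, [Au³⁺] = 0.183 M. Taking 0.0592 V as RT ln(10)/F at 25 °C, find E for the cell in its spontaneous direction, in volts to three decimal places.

Au³⁺/Au⁺ is the cathode (higher E°), Cu²⁺/Cu the anode: E°cell = +1.41 − (+0.34) = +1.07 V, n = 2.
Overall: Au³⁺(aq) + Cu(s) → Au⁺(aq) + Cu²⁺(aq)
Q = [Au⁺]·[Cu²⁺] / ([Au³⁺]); log Q = -2.331.
E = E° − (0.0592/n) log Q = +1.07 − (0.0592/2)(-2.331) = +1.139 V.

+1.139 V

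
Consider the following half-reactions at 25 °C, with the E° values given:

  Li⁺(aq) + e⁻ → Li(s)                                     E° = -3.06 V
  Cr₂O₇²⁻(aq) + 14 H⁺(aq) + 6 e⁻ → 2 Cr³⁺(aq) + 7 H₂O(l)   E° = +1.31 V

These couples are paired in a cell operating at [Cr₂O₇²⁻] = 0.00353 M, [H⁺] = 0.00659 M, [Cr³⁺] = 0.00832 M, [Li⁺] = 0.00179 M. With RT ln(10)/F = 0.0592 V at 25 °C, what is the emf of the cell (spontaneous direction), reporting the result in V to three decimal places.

+4.248 V

Cr₂O₇²⁻/Cr³⁺ is the cathode (higher E°), Li⁺/Li the anode: E°cell = +1.31 − (-3.06) = +4.37 V, n = 6.
Overall: Cr₂O₇²⁻(aq) + 14 H⁺(aq) + 6 Li(s) → 2 Cr³⁺(aq) + 7 H₂O(l) + 6 Li⁺(aq)
Q = [Cr³⁺]^2·[Li⁺]^6 / ([Cr₂O₇²⁻]·[H⁺]^14); log Q = 12.345.
E = E° − (0.0592/n) log Q = +4.37 − (0.0592/6)(12.345) = +4.248 V.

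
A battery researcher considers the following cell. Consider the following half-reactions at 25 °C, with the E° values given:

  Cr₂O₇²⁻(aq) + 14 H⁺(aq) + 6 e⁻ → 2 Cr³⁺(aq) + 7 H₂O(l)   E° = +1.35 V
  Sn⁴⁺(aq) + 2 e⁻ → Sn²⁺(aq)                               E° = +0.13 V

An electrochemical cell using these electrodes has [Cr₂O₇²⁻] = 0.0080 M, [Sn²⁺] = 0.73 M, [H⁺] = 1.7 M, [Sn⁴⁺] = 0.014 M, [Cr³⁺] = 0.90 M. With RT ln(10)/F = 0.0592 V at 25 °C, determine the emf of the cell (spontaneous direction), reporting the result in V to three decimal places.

Cr₂O₇²⁻/Cr³⁺ is the cathode (higher E°), Sn⁴⁺/Sn²⁺ the anode: E°cell = +1.35 − (+0.13) = +1.22 V, n = 6.
Overall: Cr₂O₇²⁻(aq) + 14 H⁺(aq) + 3 Sn²⁺(aq) → 2 Cr³⁺(aq) + 7 H₂O(l) + 3 Sn⁴⁺(aq)
Q = [Cr³⁺]^2·[Sn⁴⁺]^3 / ([Cr₂O₇²⁻]·[H⁺]^14·[Sn²⁺]^3); log Q = -6.372.
E = E° − (0.0592/n) log Q = +1.22 − (0.0592/6)(-6.372) = +1.283 V.

+1.283 V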